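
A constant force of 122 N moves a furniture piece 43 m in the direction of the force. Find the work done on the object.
W = F·d = (122)(43) = 5246 J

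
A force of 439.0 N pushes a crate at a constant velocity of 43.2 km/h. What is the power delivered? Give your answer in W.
Convert to SI: F = 439.0 N, v = 12.0 m/s
P = Fv = (439.0)(12.0) = 5268 W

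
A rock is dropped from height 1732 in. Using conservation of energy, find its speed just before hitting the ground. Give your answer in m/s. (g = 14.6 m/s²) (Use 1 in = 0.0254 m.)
Convert to SI: h = 43.9928 m
mgh = ½mv² ⇒ v = √(2gh) = √(2·14.6·43.9928) = 35.84 m/s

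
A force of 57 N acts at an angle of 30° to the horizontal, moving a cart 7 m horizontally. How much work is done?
W = F·d·cosθ = (57)(7)cos(30°) = 345.5 J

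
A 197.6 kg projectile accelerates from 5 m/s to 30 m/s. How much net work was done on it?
W = ΔKE = ½m(v₂² − v₁²) = ½(197.6)(30² − 5²) = 86450.0 J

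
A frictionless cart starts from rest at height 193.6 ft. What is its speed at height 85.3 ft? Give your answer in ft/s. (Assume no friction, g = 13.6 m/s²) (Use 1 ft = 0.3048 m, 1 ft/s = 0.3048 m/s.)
Convert to SI: h₁−h₂ = 33.0098 m
mgh₁ = mgh₂ + ½mv² ⇒ v = √(2g(h₁−h₂)) = √(2·13.6·33.0098) = 29.9644 m/s = 98.31 ft/s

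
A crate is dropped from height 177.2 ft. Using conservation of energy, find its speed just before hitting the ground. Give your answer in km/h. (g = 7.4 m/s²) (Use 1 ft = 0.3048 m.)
Convert to SI: h = 54.0106 m
mgh = ½mv² ⇒ v = √(2gh) = √(2·7.4·54.0106) = 28.2729 m/s = 101.8 km/h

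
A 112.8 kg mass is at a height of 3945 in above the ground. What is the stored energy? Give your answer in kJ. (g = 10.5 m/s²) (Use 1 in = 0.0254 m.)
Convert to SI: m = 112.8 kg, h = 100.203 m
PE = mgh = (112.8)(10.5)(100.203) = 118680 J = 118.7 kJ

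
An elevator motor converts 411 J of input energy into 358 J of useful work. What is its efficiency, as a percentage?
η = W_out/W_in = 358/411 = 87.1%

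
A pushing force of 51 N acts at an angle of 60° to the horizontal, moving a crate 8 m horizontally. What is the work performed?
W = F·d·cosθ = (51)(8)cos(60°) = 204.0 J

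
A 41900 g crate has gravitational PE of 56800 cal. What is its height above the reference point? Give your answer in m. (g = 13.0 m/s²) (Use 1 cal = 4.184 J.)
Convert to SI: m = 41.9 kg, PE = 237651 J
h = PE/(mg) = 237651/(41.9·13.0) = 436.3 m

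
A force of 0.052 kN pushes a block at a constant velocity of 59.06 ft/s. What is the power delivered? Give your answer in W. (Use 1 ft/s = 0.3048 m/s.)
Convert to SI: F = 52.0 N, v = 18.0015 m/s
P = Fv = (52.0)(18.0015) = 936.1 W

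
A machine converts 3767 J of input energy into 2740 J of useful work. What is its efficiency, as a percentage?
η = W_out/W_in = 2740/3767 = 72.74%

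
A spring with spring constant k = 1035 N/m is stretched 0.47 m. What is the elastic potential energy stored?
PE = ½kx² = ½(1035)(0.47)² = 114.3 J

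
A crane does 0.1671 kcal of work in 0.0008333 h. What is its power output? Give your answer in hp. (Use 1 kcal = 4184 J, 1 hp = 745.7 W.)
Convert to SI: W = 699.146 J, t = 2.99988 s
P = W/t = 699.146/2.99988 = 233.058 W = 0.3125 hp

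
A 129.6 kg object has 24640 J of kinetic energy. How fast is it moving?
v = √(2·KE/m) = √(2·24640/129.6) = 19.5 m/s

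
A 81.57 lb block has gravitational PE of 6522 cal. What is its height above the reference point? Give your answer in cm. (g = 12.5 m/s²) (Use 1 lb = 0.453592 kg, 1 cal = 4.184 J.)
Convert to SI: m = 36.9995 kg, PE = 27288.0 J
h = PE/(mg) = 27288.0/(36.9995·12.5) = 59.002 m = 5900 cm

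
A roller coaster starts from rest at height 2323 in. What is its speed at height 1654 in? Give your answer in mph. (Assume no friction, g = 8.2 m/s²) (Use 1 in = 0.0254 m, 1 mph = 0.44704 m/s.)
Convert to SI: h₁−h₂ = 16.9926 m
mgh₁ = mgh₂ + ½mv² ⇒ v = √(2g(h₁−h₂)) = √(2·8.2·16.9926) = 16.6937 m/s = 37.34 mph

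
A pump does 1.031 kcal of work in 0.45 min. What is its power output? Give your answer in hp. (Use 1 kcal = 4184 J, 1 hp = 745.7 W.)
Convert to SI: W = 4313.7 J, t = 27.0 s
P = W/t = 4313.7/27.0 = 159.767 W = 0.2143 hp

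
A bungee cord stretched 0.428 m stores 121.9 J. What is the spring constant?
k = 2·PE/x² = 2·121.9/(0.428)² = 1331 N/m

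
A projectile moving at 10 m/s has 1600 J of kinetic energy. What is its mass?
m = 2·KE/v² = 2·1600/(10)² = 32.0 kg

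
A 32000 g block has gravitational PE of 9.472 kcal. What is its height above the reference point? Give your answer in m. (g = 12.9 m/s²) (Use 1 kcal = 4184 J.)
Convert to SI: m = 32.0 kg, PE = 39630.8 J
h = PE/(mg) = 39630.8/(32.0·12.9) = 96.0 m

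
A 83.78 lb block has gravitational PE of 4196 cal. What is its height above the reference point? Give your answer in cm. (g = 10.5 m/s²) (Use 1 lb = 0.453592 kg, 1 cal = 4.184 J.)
Convert to SI: m = 38.0019 kg, PE = 17556.1 J
h = PE/(mg) = 17556.1/(38.0019·10.5) = 43.9979 m = 4400 cm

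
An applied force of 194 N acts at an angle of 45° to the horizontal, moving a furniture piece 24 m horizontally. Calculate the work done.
W = F·d·cosθ = (194)(24)cos(45°) = 3292 J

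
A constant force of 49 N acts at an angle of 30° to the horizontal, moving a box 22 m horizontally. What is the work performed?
W = F·d·cosθ = (49)(22)cos(30°) = 933.6 J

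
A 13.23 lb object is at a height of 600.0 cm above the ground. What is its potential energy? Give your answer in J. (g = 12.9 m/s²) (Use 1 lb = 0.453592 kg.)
Convert to SI: m = 6.00102 kg, h = 6.0 m
PE = mgh = (6.00102)(12.9)(6.0) = 464.5 J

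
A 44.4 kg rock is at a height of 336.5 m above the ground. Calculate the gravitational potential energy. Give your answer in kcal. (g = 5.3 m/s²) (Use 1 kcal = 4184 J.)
PE = mgh = (44.4)(5.3)(336.5) = 79185.2 J = 18.93 kcal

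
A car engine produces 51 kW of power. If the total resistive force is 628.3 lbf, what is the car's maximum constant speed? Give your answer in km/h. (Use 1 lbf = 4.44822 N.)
Convert to SI: F = 2794.82 N
P = Fv ⇒ v = P/F = 51000 W/2794.82 N = 18.2481 m/s = 65.69 km/h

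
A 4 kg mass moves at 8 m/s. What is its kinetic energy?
KE = ½mv² = ½(4)(8)² = 128.0 J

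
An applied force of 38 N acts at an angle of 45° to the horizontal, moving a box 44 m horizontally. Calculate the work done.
W = F·d·cosθ = (38)(44)cos(45°) = 1182 J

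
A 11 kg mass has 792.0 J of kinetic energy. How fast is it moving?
v = √(2·KE/m) = √(2·792.0/11) = 12.0 m/s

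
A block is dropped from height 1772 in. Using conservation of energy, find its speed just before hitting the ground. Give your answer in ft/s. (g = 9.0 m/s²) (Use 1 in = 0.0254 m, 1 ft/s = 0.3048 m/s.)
Convert to SI: h = 45.0088 m
mgh = ½mv² ⇒ v = √(2gh) = √(2·9.0·45.0088) = 28.4633 m/s = 93.38 ft/s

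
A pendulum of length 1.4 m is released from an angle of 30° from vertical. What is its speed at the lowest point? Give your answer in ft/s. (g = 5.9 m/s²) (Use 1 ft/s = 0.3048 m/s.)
h = L(1 − cosθ) = 1.4(1 − cos30°) = 0.187564 m
v = √(2gh) = √(2·5.9·0.187564) = 1.4877 m/s = 4.881 ft/s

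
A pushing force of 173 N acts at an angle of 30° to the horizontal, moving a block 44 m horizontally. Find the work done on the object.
W = F·d·cosθ = (173)(44)cos(30°) = 6592 J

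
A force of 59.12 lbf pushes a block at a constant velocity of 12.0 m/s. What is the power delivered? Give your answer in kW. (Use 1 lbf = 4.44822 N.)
Convert to SI: F = 262.979 N, v = 12.0 m/s
P = Fv = (262.979)(12.0) = 3155.75 W = 3.156 kW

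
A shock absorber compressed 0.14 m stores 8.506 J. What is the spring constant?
k = 2·PE/x² = 2·8.506/(0.14)² = 868.0 N/m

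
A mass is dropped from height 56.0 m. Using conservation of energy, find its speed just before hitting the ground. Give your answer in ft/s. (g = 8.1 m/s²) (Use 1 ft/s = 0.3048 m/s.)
mgh = ½mv² ⇒ v = √(2gh) = √(2·8.1·56.0) = 30.1198 m/s = 98.82 ft/s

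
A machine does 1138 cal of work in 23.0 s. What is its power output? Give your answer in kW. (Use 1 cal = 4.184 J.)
Convert to SI: W = 4761.39 J, t = 23.0 s
P = W/t = 4761.39/23.0 = 207.017 W = 0.207 kW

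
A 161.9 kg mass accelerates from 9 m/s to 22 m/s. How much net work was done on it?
W = ΔKE = ½m(v₂² − v₁²) = ½(161.9)(22² − 9²) = 32622.85 J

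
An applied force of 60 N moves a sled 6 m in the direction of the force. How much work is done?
W = F·d = (60)(6) = 360.0 J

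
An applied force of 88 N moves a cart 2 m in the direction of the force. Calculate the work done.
W = F·d = (88)(2) = 176.0 J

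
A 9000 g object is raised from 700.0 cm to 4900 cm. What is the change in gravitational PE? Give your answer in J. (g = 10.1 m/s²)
Convert to SI: m = 9.0 kg, Δh = 42.0 m
ΔPE = mgΔh = (9.0)(10.1)(42.0) = 3818 J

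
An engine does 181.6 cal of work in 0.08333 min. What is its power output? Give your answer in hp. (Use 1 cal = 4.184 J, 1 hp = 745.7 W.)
Convert to SI: W = 759.814 J, t = 4.9998 s
P = W/t = 759.814/4.9998 = 151.969 W = 0.2038 hp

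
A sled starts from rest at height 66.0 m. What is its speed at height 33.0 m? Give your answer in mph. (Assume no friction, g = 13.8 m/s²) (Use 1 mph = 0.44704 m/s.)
mgh₁ = mgh₂ + ½mv² ⇒ v = √(2g(h₁−h₂)) = √(2·13.8·33.0) = 30.1795 m/s = 67.51 mph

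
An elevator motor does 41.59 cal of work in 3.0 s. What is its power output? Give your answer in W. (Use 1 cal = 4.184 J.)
Convert to SI: W = 174.013 J, t = 3.0 s
P = W/t = 174.013/3.0 = 58.0 W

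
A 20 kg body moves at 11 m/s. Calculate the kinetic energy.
KE = ½mv² = ½(20)(11)² = 1210.0 J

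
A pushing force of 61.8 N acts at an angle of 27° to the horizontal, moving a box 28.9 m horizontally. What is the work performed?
W = F·d·cosθ = (61.8)(28.9)cos(27°) = 1591 J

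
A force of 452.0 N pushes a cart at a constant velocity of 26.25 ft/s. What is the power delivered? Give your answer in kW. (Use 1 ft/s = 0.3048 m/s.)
Convert to SI: F = 452.0 N, v = 8.001 m/s
P = Fv = (452.0)(8.001) = 3616.45 W = 3.616 kW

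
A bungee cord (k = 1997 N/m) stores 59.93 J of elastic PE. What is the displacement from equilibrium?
x = √(2·PE/k) = √(2·59.93/1997) = 0.245 m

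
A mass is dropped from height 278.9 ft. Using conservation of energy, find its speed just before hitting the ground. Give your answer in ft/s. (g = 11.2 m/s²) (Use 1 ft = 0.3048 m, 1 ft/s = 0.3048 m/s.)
Convert to SI: h = 85.0087 m
mgh = ½mv² ⇒ v = √(2gh) = √(2·11.2·85.0087) = 43.6371 m/s = 143.2 ft/s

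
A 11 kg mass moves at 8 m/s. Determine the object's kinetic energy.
KE = ½mv² = ½(11)(8)² = 352.0 J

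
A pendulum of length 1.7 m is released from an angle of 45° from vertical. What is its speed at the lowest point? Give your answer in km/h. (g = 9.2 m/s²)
h = L(1 − cosθ) = 1.7(1 − cos45°) = 0.497918 m
v = √(2gh) = √(2·9.2·0.497918) = 3.02683 m/s = 10.9 km/h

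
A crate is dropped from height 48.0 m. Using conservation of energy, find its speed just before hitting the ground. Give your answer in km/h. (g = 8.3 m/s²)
mgh = ½mv² ⇒ v = √(2gh) = √(2·8.3·48.0) = 28.2276 m/s = 101.6 km/h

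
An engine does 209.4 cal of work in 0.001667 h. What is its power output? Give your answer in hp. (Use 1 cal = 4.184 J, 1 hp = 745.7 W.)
Convert to SI: W = 876.13 J, t = 6.0012 s
P = W/t = 876.13/6.0012 = 145.992 W = 0.1958 hp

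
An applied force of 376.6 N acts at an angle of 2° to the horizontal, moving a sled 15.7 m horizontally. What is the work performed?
W = F·d·cosθ = (376.6)(15.7)cos(2°) = 5909 J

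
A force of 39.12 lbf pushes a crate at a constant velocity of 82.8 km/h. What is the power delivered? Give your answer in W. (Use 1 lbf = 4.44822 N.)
Convert to SI: F = 174.014 N, v = 23.0 m/s
P = Fv = (174.014)(23.0) = 4002 W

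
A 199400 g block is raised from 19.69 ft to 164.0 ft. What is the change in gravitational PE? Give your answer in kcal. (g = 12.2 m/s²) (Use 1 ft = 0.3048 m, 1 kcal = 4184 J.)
Convert to SI: m = 199.4 kg, Δh = 43.9857 m
ΔPE = mgΔh = (199.4)(12.2)(43.9857) = 107003 J = 25.57 kcal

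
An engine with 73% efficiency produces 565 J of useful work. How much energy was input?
W_in = W_out/η = 565/0.73 = 774.0 J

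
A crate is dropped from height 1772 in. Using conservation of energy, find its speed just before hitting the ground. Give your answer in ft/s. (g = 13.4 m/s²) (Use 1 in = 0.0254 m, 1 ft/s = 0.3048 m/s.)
Convert to SI: h = 45.0088 m
mgh = ½mv² ⇒ v = √(2gh) = √(2·13.4·45.0088) = 34.7309 m/s = 113.9 ft/s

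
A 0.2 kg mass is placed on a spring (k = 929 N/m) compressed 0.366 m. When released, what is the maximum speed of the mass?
½kx² = ½mv² ⇒ v = x√(k/m) = (0.366)√(929/0.2) = 24.94 m/s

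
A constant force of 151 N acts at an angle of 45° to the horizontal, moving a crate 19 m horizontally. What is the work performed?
W = F·d·cosθ = (151)(19)cos(45°) = 2029 J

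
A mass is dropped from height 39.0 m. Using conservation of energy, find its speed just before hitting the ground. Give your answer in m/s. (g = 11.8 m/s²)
mgh = ½mv² ⇒ v = √(2gh) = √(2·11.8·39.0) = 30.34 m/s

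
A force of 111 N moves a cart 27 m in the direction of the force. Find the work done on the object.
W = F·d = (111)(27) = 2997 J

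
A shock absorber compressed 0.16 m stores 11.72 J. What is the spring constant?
k = 2·PE/x² = 2·11.72/(0.16)² = 915.6 N/m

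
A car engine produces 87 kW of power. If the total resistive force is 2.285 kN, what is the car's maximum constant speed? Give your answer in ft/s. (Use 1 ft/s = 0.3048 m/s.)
Convert to SI: F = 2285.0 N
P = Fv ⇒ v = P/F = 87000 W/2285.0 N = 38.0744 m/s = 124.9 ft/s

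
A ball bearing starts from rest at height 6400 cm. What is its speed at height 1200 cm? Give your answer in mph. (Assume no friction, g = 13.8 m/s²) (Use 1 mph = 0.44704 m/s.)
Convert to SI: h₁−h₂ = 52.0 m
mgh₁ = mgh₂ + ½mv² ⇒ v = √(2g(h₁−h₂)) = √(2·13.8·52.0) = 37.884 m/s = 84.74 mph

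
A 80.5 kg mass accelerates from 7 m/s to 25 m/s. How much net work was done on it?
W = ΔKE = ½m(v₂² − v₁²) = ½(80.5)(25² − 7²) = 23184.0 J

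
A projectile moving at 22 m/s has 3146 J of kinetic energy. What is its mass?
m = 2·KE/v² = 2·3146/(22)² = 13.0 kg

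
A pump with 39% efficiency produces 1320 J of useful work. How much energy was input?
W_in = W_out/η = 1320/0.39 = 3385 J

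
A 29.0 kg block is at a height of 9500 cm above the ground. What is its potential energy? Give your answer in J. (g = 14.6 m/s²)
Convert to SI: m = 29.0 kg, h = 95.0 m
PE = mgh = (29.0)(14.6)(95.0) = 40220 J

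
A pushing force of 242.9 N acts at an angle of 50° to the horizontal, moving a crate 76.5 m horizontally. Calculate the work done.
W = F·d·cosθ = (242.9)(76.5)cos(50°) = 11940 J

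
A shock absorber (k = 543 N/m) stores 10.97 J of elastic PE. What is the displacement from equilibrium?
x = √(2·PE/k) = √(2·10.97/543) = 0.201 m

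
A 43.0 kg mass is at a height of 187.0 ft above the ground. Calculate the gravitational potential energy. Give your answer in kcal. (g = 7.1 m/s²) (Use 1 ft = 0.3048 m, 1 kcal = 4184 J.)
Convert to SI: m = 43.0 kg, h = 56.9976 m
PE = mgh = (43.0)(7.1)(56.9976) = 17401.4 J = 4.159 kcal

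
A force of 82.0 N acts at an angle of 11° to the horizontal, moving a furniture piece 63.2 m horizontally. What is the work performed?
W = F·d·cosθ = (82.0)(63.2)cos(11°) = 5087 J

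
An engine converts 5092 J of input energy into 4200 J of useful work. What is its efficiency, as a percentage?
η = W_out/W_in = 4200/5092 = 82.48%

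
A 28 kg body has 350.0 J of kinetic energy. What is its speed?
v = √(2·KE/m) = √(2·350.0/28) = 5.0 m/s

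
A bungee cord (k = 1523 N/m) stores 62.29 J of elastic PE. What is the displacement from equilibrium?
x = √(2·PE/k) = √(2·62.29/1523) = 0.286 m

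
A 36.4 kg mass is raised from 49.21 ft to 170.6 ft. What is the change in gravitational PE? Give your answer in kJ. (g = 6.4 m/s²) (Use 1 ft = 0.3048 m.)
Convert to SI: m = 36.4 kg, Δh = 36.9997 m
ΔPE = mgΔh = (36.4)(6.4)(36.9997) = 8619.44 J = 8.619 kJ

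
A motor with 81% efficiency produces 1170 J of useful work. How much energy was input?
W_in = W_out/η = 1170/0.81 = 1444 J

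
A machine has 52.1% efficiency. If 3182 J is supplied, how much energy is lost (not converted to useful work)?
W_lost = W_in(1 − η) = 3182·(1 − 0.521) = 1524 J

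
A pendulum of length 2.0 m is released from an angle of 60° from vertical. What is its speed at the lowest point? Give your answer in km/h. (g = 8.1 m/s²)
h = L(1 − cosθ) = 2.0(1 − cos60°) = 1.0 m
v = √(2gh) = √(2·8.1·1.0) = 4.02492 m/s = 14.49 km/h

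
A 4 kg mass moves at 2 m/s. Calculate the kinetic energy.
KE = ½mv² = ½(4)(2)² = 8.0 J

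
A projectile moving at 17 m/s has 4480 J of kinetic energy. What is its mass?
m = 2·KE/v² = 2·4480/(17)² = 31.0 kg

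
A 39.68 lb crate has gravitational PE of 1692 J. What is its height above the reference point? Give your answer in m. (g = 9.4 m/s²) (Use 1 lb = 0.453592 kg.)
Convert to SI: m = 17.9985 kg, PE = 1692.0 J
h = PE/(mg) = 1692.0/(17.9985·9.4) = 10.0 m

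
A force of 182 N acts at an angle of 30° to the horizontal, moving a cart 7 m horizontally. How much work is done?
W = F·d·cosθ = (182)(7)cos(30°) = 1103 J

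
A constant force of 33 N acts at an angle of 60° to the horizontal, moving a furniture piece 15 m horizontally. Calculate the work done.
W = F·d·cosθ = (33)(15)cos(60°) = 247.5 J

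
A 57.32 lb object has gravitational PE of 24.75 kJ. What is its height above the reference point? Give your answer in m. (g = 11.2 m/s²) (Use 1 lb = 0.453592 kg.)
Convert to SI: m = 25.9999 kg, PE = 24750.0 J
h = PE/(mg) = 24750.0/(25.9999·11.2) = 84.99 m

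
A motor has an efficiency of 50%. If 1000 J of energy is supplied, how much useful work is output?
W_out = η·W_in = 0.5·1000 = 500.0 J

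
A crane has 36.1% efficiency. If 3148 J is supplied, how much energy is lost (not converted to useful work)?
W_lost = W_in(1 − η) = 3148·(1 − 0.361) = 2012 J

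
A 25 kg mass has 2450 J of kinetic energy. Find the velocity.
v = √(2·KE/m) = √(2·2450/25) = 14.0 m/s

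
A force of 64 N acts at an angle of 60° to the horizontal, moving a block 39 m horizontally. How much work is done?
W = F·d·cosθ = (64)(39)cos(60°) = 1248 J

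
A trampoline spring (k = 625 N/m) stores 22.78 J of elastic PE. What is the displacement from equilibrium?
x = √(2·PE/k) = √(2·22.78/625) = 0.27 m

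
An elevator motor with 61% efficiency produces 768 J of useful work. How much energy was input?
W_in = W_out/η = 768/0.61 = 1259 J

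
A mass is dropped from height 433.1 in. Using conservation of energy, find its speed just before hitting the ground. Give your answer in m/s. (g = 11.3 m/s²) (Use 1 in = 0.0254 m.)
Convert to SI: h = 11.0007 m
mgh = ½mv² ⇒ v = √(2gh) = √(2·11.3·11.0007) = 15.77 m/s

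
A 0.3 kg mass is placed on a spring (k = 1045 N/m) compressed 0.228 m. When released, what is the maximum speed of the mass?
½kx² = ½mv² ⇒ v = x√(k/m) = (0.228)√(1045/0.3) = 13.46 m/s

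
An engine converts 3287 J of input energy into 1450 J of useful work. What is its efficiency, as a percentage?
η = W_out/W_in = 1450/3287 = 44.11%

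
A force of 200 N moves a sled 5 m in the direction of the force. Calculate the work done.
W = F·d = (200)(5) = 1000 J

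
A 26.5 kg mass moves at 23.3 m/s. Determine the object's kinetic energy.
KE = ½mv² = ½(26.5)(23.3)² = 7193 J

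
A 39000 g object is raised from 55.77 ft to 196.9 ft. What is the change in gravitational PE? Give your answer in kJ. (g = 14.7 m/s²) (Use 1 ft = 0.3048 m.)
Convert to SI: m = 39.0 kg, Δh = 43.0164 m
ΔPE = mgΔh = (39.0)(14.7)(43.0164) = 24661.3 J = 24.66 kJ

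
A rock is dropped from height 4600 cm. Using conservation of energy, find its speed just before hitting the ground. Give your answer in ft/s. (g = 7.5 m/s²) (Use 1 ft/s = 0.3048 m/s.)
Convert to SI: h = 46.0 m
mgh = ½mv² ⇒ v = √(2gh) = √(2·7.5·46.0) = 26.2679 m/s = 86.18 ft/s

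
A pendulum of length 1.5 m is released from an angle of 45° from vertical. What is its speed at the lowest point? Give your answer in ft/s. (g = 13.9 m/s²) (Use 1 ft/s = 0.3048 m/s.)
h = L(1 − cosθ) = 1.5(1 − cos45°) = 0.43934 m
v = √(2gh) = √(2·13.9·0.43934) = 3.4948 m/s = 11.47 ft/s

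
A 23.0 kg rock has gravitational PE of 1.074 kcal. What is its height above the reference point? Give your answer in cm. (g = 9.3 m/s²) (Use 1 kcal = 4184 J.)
Convert to SI: m = 23.0 kg, PE = 4493.62 J
h = PE/(mg) = 4493.62/(23.0·9.3) = 21.008 m = 2101 cm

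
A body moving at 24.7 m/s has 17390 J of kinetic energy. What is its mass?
m = 2·KE/v² = 2·17390/(24.7)² = 57.01 kg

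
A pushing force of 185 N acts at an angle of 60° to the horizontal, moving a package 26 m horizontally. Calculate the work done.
W = F·d·cosθ = (185)(26)cos(60°) = 2405 J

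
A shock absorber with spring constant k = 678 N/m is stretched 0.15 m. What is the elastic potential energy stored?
PE = ½kx² = ½(678)(0.15)² = 7.628 J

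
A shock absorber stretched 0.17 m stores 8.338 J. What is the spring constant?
k = 2·PE/x² = 2·8.338/(0.17)² = 577.0 N/m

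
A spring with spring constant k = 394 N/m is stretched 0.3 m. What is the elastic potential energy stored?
PE = ½kx² = ½(394)(0.3)² = 17.73 J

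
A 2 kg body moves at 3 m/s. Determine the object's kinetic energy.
KE = ½mv² = ½(2)(3)² = 9.0 J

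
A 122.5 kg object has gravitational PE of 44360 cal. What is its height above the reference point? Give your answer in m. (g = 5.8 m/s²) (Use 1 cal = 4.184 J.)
Convert to SI: m = 122.5 kg, PE = 185602 J
h = PE/(mg) = 185602/(122.5·5.8) = 261.2 m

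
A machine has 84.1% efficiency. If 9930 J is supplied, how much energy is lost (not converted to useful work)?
W_lost = W_in(1 − η) = 9930·(1 − 0.841) = 1579 J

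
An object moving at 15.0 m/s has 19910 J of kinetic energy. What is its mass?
m = 2·KE/v² = 2·19910/(15.0)² = 177.0 kg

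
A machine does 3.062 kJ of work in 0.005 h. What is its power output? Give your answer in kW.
Convert to SI: W = 3062.0 J, t = 18.0 s
P = W/t = 3062.0/18.0 = 170.111 W = 0.1701 kW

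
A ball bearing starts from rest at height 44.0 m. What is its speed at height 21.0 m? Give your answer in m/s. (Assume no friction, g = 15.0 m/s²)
mgh₁ = mgh₂ + ½mv² ⇒ v = √(2g(h₁−h₂)) = √(2·15.0·23.0) = 26.27 m/s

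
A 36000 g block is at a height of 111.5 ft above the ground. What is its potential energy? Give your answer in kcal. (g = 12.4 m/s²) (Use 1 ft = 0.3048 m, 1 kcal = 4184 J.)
Convert to SI: m = 36.0 kg, h = 33.9852 m
PE = mgh = (36.0)(12.4)(33.9852) = 15171.0 J = 3.626 kcal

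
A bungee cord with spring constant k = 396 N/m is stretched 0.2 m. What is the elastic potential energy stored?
PE = ½kx² = ½(396)(0.2)² = 7.92 J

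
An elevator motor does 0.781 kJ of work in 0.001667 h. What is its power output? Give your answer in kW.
Convert to SI: W = 781.0 J, t = 6.0012 s
P = W/t = 781.0/6.0012 = 130.141 W = 0.1301 kW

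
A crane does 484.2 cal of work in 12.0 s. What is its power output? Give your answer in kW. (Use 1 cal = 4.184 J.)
Convert to SI: W = 2025.89 J, t = 12.0 s
P = W/t = 2025.89/12.0 = 168.824 W = 0.1688 kW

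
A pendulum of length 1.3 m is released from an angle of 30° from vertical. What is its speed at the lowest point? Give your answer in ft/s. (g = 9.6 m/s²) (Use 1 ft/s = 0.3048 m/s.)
h = L(1 − cosθ) = 1.3(1 − cos30°) = 0.174167 m
v = √(2gh) = √(2·9.6·0.174167) = 1.82866 m/s = 6.0 ft/s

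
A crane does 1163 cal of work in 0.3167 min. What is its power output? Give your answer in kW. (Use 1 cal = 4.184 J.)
Convert to SI: W = 4865.99 J, t = 19.002 s
P = W/t = 4865.99/19.002 = 256.078 W = 0.2561 kW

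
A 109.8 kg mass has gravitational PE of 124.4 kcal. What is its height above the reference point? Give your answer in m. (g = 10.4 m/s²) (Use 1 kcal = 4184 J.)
Convert to SI: m = 109.8 kg, PE = 520490 J
h = PE/(mg) = 520490/(109.8·10.4) = 455.8 m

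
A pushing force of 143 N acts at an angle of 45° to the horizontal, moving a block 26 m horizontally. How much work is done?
W = F·d·cosθ = (143)(26)cos(45°) = 2629 J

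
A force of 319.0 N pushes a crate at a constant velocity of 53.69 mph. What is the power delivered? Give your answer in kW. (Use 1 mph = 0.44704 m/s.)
Convert to SI: F = 319.0 N, v = 24.0016 m/s
P = Fv = (319.0)(24.0016) = 7656.5 W = 7.657 kW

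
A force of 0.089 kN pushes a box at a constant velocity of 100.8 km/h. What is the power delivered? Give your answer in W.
Convert to SI: F = 89.0 N, v = 28.0 m/s
P = Fv = (89.0)(28.0) = 2492 W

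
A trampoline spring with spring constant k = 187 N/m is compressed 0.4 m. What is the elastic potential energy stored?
PE = ½kx² = ½(187)(0.4)² = 14.96 J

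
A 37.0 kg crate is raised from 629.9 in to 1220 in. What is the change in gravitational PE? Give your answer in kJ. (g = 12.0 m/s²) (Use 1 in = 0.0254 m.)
Convert to SI: m = 37.0 kg, Δh = 14.9885 m
ΔPE = mgΔh = (37.0)(12.0)(14.9885) = 6654.91 J = 6.655 kJ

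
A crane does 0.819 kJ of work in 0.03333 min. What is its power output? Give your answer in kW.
Convert to SI: W = 819.0 J, t = 1.9998 s
P = W/t = 819.0/1.9998 = 409.541 W = 0.4095 kW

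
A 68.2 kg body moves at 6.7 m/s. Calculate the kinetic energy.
KE = ½mv² = ½(68.2)(6.7)² = 1531 J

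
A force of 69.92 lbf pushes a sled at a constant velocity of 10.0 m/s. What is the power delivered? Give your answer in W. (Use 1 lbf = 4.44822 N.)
Convert to SI: F = 311.02 N, v = 10.0 m/s
P = Fv = (311.02)(10.0) = 3110 W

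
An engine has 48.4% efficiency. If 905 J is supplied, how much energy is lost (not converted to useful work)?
W_lost = W_in(1 − η) = 905·(1 − 0.484) = 467.0 J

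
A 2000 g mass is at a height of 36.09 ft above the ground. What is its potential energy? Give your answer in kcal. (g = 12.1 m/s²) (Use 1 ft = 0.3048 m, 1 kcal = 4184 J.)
Convert to SI: m = 2.0 kg, h = 11.0002 m
PE = mgh = (2.0)(12.1)(11.0002) = 266.206 J = 0.06362 kcal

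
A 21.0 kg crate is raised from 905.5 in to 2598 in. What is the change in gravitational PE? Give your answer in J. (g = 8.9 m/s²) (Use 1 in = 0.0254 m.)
Convert to SI: m = 21.0 kg, Δh = 42.9895 m
ΔPE = mgΔh = (21.0)(8.9)(42.9895) = 8035 J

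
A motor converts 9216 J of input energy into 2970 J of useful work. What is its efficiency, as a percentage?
η = W_out/W_in = 2970/9216 = 32.23%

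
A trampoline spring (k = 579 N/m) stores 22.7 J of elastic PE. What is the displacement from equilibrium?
x = √(2·PE/k) = √(2·22.7/579) = 0.28 m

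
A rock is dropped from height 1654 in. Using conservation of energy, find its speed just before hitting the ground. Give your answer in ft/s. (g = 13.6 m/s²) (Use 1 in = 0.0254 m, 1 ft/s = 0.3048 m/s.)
Convert to SI: h = 42.0116 m
mgh = ½mv² ⇒ v = √(2gh) = √(2·13.6·42.0116) = 33.8041 m/s = 110.9 ft/s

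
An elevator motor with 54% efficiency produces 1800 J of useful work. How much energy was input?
W_in = W_out/η = 1800/0.54 = 3333 J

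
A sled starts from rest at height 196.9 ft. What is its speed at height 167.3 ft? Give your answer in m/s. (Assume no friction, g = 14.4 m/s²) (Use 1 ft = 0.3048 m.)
Convert to SI: h₁−h₂ = 9.02208 m
mgh₁ = mgh₂ + ½mv² ⇒ v = √(2g(h₁−h₂)) = √(2·14.4·9.02208) = 16.12 m/s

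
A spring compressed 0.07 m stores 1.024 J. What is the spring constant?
k = 2·PE/x² = 2·1.024/(0.07)² = 418.0 N/m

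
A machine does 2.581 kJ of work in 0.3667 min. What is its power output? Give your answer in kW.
Convert to SI: W = 2581.0 J, t = 22.002 s
P = W/t = 2581.0/22.002 = 117.308 W = 0.1173 kW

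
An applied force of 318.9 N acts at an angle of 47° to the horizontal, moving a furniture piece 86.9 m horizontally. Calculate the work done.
W = F·d·cosθ = (318.9)(86.9)cos(47°) = 18900 J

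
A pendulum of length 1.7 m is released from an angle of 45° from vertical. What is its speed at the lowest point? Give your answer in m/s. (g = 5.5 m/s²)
h = L(1 − cosθ) = 1.7(1 − cos45°) = 0.497918 m
v = √(2gh) = √(2·5.5·0.497918) = 2.34 m/s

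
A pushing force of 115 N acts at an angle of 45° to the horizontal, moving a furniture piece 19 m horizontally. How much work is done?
W = F·d·cosθ = (115)(19)cos(45°) = 1545 J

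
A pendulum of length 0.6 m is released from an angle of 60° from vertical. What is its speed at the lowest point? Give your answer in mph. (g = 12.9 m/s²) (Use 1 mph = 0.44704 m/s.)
h = L(1 − cosθ) = 0.6(1 − cos60°) = 0.3 m
v = √(2gh) = √(2·12.9·0.3) = 2.78209 m/s = 6.223 mph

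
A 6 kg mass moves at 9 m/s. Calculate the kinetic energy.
KE = ½mv² = ½(6)(9)² = 243.0 J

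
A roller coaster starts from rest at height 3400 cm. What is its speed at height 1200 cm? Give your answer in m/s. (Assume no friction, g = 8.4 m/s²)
Convert to SI: h₁−h₂ = 22.0 m
mgh₁ = mgh₂ + ½mv² ⇒ v = √(2g(h₁−h₂)) = √(2·8.4·22.0) = 19.22 m/s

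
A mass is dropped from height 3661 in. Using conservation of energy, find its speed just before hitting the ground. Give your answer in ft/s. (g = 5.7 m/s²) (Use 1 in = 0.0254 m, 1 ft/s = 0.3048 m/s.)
Convert to SI: h = 92.9894 m
mgh = ½mv² ⇒ v = √(2gh) = √(2·5.7·92.9894) = 32.5589 m/s = 106.8 ft/s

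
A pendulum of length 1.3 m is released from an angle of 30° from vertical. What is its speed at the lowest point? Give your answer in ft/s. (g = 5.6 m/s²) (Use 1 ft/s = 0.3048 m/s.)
h = L(1 − cosθ) = 1.3(1 − cos30°) = 0.174167 m
v = √(2gh) = √(2·5.6·0.174167) = 1.39666 m/s = 4.582 ft/s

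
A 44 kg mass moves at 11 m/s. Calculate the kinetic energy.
KE = ½mv² = ½(44)(11)² = 2662.0 J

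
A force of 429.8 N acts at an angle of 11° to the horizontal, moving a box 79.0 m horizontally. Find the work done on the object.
W = F·d·cosθ = (429.8)(79.0)cos(11°) = 33330 J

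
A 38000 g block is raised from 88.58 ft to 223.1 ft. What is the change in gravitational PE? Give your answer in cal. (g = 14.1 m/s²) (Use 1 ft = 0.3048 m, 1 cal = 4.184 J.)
Convert to SI: m = 38.0 kg, Δh = 41.0017 m
ΔPE = mgΔh = (38.0)(14.1)(41.0017) = 21968.7 J = 5251 cal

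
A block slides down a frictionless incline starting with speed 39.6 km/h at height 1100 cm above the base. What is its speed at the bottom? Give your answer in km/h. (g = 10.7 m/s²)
Convert to SI: v₀ = 11.0 m/s, h = 11.0 m
½mv₀² + mgh = ½mv² ⇒ v = √(v₀² + 2gh) = √(11.0² + 2·10.7·11.0) = 18.8786 m/s = 67.96 km/h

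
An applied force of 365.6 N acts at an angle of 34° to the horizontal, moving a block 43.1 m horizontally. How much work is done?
W = F·d·cosθ = (365.6)(43.1)cos(34°) = 13060 J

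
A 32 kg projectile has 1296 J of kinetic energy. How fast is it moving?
v = √(2·KE/m) = √(2·1296/32) = 9.0 m/s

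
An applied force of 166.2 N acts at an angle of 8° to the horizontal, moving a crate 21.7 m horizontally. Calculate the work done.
W = F·d·cosθ = (166.2)(21.7)cos(8°) = 3571 J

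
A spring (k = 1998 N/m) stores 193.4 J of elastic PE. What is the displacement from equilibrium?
x = √(2·PE/k) = √(2·193.4/1998) = 0.44 m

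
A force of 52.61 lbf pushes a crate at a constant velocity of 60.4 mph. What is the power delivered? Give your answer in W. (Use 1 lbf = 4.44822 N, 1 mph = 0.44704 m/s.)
Convert to SI: F = 234.021 N, v = 27.0012 m/s
P = Fv = (234.021)(27.0012) = 6319 W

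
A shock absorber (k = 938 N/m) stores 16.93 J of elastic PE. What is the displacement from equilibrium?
x = √(2·PE/k) = √(2·16.93/938) = 0.19 m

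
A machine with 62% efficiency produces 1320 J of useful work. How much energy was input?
W_in = W_out/η = 1320/0.62 = 2129 J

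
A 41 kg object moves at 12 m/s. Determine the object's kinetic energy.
KE = ½mv² = ½(41)(12)² = 2952.0 J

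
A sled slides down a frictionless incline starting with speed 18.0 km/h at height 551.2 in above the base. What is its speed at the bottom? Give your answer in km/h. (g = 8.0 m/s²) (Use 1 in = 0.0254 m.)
Convert to SI: v₀ = 5.0 m/s, h = 14.0005 m
½mv₀² + mgh = ½mv² ⇒ v = √(v₀² + 2gh) = √(5.0² + 2·8.0·14.0005) = 15.78 m/s = 56.81 km/h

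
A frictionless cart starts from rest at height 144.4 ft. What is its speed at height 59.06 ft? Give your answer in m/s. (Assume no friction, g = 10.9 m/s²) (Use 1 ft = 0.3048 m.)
Convert to SI: h₁−h₂ = 26.0116 m
mgh₁ = mgh₂ + ½mv² ⇒ v = √(2g(h₁−h₂)) = √(2·10.9·26.0116) = 23.81 m/s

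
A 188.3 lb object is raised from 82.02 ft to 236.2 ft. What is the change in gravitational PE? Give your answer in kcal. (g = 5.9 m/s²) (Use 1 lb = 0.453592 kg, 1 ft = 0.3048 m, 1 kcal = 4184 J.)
Convert to SI: m = 85.4114 kg, Δh = 46.9941 m
ΔPE = mgΔh = (85.4114)(5.9)(46.9941) = 23681.6 J = 5.66 kcal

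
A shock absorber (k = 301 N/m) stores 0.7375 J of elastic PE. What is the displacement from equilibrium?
x = √(2·PE/k) = √(2·0.7375/301) = 0.07 m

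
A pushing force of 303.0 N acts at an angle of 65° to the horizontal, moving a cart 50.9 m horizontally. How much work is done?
W = F·d·cosθ = (303.0)(50.9)cos(65°) = 6518 J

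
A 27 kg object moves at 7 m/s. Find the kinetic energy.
KE = ½mv² = ½(27)(7)² = 661.5 J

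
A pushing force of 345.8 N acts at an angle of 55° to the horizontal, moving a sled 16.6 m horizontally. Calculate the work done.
W = F·d·cosθ = (345.8)(16.6)cos(55°) = 3292 J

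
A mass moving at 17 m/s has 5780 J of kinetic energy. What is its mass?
m = 2·KE/v² = 2·5780/(17)² = 40.0 kg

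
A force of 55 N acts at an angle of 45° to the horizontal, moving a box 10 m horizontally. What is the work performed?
W = F·d·cosθ = (55)(10)cos(45°) = 388.9 J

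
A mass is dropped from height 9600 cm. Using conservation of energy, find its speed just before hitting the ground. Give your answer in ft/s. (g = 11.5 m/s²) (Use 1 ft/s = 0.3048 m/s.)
Convert to SI: h = 96.0 m
mgh = ½mv² ⇒ v = √(2gh) = √(2·11.5·96.0) = 46.9894 m/s = 154.2 ft/s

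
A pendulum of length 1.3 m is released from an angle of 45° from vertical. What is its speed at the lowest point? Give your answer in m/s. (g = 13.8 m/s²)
h = L(1 − cosθ) = 1.3(1 − cos45°) = 0.380761 m
v = √(2gh) = √(2·13.8·0.380761) = 3.242 m/s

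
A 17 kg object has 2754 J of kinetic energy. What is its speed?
v = √(2·KE/m) = √(2·2754/17) = 18.0 m/s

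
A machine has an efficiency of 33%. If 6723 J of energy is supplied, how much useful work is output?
W_out = η·W_in = 0.33·6723 = 2218.59 J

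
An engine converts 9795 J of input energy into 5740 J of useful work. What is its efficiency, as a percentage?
η = W_out/W_in = 5740/9795 = 58.6%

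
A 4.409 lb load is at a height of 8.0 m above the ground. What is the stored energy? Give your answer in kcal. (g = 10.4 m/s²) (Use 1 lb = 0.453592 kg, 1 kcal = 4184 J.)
Convert to SI: m = 1.99989 kg, h = 8.0 m
PE = mgh = (1.99989)(10.4)(8.0) = 166.391 J = 0.03977 kcal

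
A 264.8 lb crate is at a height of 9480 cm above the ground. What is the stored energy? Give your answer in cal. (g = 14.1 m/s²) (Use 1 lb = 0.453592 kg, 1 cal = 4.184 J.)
Convert to SI: m = 120.111 kg, h = 94.8 m
PE = mgh = (120.111)(14.1)(94.8) = 160550 J = 38370 cal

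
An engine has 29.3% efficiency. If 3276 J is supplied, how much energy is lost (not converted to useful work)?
W_lost = W_in(1 − η) = 3276·(1 − 0.293) = 2316 J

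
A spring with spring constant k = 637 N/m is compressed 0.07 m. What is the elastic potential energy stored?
PE = ½kx² = ½(637)(0.07)² = 1.561 J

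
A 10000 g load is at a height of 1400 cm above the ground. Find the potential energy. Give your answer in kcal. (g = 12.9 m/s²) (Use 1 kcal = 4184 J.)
Convert to SI: m = 10.0 kg, h = 14.0 m
PE = mgh = (10.0)(12.9)(14.0) = 1806.0 J = 0.4316 kcal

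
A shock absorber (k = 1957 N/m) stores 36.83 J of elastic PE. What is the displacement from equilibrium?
x = √(2·PE/k) = √(2·36.83/1957) = 0.194 m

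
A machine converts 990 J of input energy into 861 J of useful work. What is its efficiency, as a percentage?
η = W_out/W_in = 861/990 = 86.97%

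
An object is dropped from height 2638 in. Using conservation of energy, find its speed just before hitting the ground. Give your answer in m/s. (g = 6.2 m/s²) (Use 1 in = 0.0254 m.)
Convert to SI: h = 67.0052 m
mgh = ½mv² ⇒ v = √(2gh) = √(2·6.2·67.0052) = 28.82 m/s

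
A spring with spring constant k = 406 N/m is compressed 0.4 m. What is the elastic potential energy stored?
PE = ½kx² = ½(406)(0.4)² = 32.48 J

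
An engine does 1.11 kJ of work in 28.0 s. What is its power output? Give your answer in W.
Convert to SI: W = 1110.0 J, t = 28.0 s
P = W/t = 1110.0/28.0 = 39.64 W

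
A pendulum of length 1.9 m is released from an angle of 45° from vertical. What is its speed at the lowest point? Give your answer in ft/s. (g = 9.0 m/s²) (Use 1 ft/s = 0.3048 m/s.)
h = L(1 − cosθ) = 1.9(1 − cos45°) = 0.556497 m
v = √(2gh) = √(2·9.0·0.556497) = 3.16496 m/s = 10.38 ft/s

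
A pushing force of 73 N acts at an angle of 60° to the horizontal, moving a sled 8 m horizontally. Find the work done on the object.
W = F·d·cosθ = (73)(8)cos(60°) = 292.0 J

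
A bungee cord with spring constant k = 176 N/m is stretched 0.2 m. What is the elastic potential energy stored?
PE = ½kx² = ½(176)(0.2)² = 3.52 J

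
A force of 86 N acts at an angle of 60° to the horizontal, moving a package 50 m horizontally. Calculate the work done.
W = F·d·cosθ = (86)(50)cos(60°) = 2150 J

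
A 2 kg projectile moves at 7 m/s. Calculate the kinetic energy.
KE = ½mv² = ½(2)(7)² = 49.0 J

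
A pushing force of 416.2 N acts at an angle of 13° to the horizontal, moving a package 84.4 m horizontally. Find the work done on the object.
W = F·d·cosθ = (416.2)(84.4)cos(13°) = 34230 J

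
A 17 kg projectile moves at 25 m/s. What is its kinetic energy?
KE = ½mv² = ½(17)(25)² = 5312.5 J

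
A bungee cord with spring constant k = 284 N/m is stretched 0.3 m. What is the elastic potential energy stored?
PE = ½kx² = ½(284)(0.3)² = 12.78 J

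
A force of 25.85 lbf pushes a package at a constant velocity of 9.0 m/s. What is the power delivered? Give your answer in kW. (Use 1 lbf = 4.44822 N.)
Convert to SI: F = 114.986 N, v = 9.0 m/s
P = Fv = (114.986)(9.0) = 1034.88 W = 1.035 kW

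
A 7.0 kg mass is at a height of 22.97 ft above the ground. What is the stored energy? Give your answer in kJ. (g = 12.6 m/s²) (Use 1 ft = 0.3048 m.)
Convert to SI: m = 7.0 kg, h = 7.00126 m
PE = mgh = (7.0)(12.6)(7.00126) = 617.511 J = 0.6175 kJ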